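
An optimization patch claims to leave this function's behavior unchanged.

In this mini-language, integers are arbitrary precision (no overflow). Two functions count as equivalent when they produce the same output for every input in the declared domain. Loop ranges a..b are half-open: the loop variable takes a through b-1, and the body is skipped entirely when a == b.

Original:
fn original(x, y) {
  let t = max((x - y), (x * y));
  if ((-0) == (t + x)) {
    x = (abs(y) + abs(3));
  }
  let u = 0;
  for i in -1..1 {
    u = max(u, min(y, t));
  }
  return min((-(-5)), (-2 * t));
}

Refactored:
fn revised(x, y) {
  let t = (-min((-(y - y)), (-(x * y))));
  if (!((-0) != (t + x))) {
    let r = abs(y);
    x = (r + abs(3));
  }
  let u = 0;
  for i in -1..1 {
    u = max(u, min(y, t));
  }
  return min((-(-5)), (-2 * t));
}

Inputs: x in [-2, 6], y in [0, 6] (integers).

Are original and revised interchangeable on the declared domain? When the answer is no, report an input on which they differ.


On input x=-2, y=1, original returns 4 while revised returns 0.
verdict: not equivalent; witness: x=-2, y=1


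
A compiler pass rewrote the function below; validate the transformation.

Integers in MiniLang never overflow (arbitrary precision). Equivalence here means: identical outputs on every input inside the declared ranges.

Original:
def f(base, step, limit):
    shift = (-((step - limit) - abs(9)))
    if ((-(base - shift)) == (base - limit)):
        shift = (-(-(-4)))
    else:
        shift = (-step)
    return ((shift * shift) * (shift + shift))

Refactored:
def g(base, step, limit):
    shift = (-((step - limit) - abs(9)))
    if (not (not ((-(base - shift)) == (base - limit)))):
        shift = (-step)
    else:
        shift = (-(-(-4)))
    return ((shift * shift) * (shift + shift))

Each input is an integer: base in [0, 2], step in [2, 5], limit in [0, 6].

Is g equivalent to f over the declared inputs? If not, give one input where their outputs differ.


These are not equivalent — on base=0, step=2, limit=0 the outputs split (-16 vs -128).
f: shift := 7 | ((-(base - shift)) == (base - limit)): false | shift := -2 | result -16
g: shift := 7 | (not (not ((-(base - shift)) == (base - limit)))): false | shift := -4 | result -128
verdict: not equivalent; witness: base=0, step=2, limit=0


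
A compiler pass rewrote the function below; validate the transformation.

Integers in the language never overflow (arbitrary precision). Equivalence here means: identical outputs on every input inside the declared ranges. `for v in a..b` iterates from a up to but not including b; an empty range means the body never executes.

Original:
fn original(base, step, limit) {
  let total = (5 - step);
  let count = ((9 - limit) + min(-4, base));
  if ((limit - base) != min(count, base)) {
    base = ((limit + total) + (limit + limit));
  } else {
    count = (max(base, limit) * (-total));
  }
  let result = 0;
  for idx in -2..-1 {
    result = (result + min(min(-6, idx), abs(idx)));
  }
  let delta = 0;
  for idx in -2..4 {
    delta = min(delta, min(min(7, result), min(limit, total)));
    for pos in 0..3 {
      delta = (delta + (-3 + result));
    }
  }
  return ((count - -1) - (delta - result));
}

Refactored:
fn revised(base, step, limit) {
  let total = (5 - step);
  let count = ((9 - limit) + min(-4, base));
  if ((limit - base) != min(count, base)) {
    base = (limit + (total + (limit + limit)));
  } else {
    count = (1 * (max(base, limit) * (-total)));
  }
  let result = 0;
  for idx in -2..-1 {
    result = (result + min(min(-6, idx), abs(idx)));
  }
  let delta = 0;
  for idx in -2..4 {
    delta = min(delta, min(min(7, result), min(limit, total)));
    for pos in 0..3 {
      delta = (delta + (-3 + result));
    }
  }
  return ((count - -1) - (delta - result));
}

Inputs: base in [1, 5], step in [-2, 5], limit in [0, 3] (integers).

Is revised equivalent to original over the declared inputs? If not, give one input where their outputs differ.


This is a faithful refactor — constant usage differs, plus arithmetic usage differs, but the computed results match everywhere.
Spot check at base=1, step=5, limit=2 — original: total=0, then count=3, then ((limit - base) != min(count, base)) is false, then count=0, then result=0, then (idx=-2), then result=-6, then delta=0, then (idx=-2), then delta=-6, then (pos=0), then delta=-15, then (pos=1), then delta=-24, then (pos=2), then delta=-33, then (idx=-1), then delta=-33, then (pos=0), then delta=-42, then (pos=1), then delta=-51, then (pos=2), then delta=-60, then (idx=0), then delta=-60, then (pos=0), then delta=-69, then (pos=1), then delta=-78, then (pos=2), then delta=-87, then (idx=1), then delta=-87, then (pos=0), then delta=-96, then (pos=1), then delta=-105, then (pos=2), then delta=-114, then (idx=2), then delta=-114, then (pos=0), then delta=-123, then (pos=1), then delta=-132, then (pos=2), then delta=-141, then (idx=3), then delta=-141, then (pos=0), then delta=-150, then (pos=1), then delta=-159, then (pos=2), then delta=-168, then returns 163. revised: total=0, then count=3, then ((limit - base) != min(count, base)) is false, then count=0, then result=0, then (idx=-2), then result=-6, then delta=0, then (idx=-2), then delta=-6, then (pos=0), then delta=-15, then (pos=1), then delta=-24, then (pos=2), then delta=-33, then (idx=-1), then delta=-33, then (pos=0), then delta=-42, then (pos=1), then delta=-51, then (pos=2), then delta=-60, then (idx=0), then delta=-60, then (pos=0), then delta=-69, then (pos=1), then delta=-78, then (pos=2), then delta=-87, then (idx=1), then delta=-87, then (pos=0), then delta=-96, then (pos=1), then delta=-105, then (pos=2), then delta=-114, then (idx=2), then delta=-114, then (pos=0), then delta=-123, then (pos=1), then delta=-132, then (pos=2), then delta=-141, then (idx=3), then delta=-141, then (pos=0), then delta=-150, then (pos=1), then delta=-159, then (pos=2), then delta=-168, then returns 163. Both give 163.
Sweeping the whole domain (160 inputs) finds no disagreement.
verdict: equivalent


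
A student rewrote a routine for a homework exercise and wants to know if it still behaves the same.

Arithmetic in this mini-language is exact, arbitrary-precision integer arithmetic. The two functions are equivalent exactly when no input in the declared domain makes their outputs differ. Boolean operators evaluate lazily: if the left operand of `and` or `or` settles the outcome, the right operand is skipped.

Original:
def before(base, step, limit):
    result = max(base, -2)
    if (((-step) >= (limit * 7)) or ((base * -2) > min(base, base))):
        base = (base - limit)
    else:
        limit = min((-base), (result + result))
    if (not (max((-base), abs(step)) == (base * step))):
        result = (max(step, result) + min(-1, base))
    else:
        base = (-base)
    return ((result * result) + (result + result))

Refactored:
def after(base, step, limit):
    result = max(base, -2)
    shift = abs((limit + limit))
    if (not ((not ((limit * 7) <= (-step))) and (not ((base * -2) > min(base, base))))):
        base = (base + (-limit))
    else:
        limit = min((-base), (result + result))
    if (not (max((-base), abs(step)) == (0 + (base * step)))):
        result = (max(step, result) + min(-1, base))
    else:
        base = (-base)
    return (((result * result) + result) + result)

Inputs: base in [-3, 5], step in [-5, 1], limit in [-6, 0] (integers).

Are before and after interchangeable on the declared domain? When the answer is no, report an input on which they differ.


Changes here: local variable names differ; arithmetic usage differs; comparison usage differs; constant usage differs; min/max/abs usage differs; statement counts differ; boolean connective usage differs; the full 441-point sweep finds no disagreement.
verdict: equivalent


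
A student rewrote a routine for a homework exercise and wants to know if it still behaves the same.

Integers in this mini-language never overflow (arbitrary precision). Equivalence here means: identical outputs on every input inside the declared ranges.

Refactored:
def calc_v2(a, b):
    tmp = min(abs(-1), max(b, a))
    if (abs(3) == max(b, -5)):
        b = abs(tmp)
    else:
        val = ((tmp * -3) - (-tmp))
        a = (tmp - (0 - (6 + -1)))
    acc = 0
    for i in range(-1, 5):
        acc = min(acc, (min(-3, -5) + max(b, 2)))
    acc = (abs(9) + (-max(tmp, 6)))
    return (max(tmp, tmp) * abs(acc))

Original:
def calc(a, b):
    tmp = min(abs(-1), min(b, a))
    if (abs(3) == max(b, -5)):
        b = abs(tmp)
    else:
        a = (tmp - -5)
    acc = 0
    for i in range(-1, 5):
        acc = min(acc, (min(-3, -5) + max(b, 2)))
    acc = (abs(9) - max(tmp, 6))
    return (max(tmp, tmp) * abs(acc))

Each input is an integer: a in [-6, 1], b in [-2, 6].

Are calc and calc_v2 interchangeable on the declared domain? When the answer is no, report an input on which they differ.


a=-6, b=-2 yields -18 from calc but -6 from calc_v2.
verdict: not equivalent; witness: a=-6, b=-2


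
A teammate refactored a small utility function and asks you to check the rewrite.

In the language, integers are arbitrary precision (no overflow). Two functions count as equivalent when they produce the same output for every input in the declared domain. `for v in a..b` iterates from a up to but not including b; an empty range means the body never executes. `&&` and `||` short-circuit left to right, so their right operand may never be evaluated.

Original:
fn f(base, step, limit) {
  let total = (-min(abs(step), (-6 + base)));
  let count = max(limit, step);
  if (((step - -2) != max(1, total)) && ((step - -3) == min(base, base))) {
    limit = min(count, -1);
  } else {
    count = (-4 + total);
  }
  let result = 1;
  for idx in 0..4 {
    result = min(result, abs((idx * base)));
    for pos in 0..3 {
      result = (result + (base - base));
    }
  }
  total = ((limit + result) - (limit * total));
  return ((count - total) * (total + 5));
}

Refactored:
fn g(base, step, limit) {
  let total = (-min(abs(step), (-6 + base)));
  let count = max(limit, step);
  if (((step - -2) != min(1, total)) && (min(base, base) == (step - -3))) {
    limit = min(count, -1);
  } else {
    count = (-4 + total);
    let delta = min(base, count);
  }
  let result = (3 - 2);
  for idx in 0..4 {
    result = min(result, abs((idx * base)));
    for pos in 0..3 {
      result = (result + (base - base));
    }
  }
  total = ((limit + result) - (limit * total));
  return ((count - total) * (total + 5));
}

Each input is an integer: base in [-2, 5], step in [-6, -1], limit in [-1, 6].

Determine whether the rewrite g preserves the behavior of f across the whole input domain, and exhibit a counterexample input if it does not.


At base=2, step=-1, limit=-1: f gives -32, g gives -24.
verdict: not equivalent; witness: base=2, step=-1, limit=-1


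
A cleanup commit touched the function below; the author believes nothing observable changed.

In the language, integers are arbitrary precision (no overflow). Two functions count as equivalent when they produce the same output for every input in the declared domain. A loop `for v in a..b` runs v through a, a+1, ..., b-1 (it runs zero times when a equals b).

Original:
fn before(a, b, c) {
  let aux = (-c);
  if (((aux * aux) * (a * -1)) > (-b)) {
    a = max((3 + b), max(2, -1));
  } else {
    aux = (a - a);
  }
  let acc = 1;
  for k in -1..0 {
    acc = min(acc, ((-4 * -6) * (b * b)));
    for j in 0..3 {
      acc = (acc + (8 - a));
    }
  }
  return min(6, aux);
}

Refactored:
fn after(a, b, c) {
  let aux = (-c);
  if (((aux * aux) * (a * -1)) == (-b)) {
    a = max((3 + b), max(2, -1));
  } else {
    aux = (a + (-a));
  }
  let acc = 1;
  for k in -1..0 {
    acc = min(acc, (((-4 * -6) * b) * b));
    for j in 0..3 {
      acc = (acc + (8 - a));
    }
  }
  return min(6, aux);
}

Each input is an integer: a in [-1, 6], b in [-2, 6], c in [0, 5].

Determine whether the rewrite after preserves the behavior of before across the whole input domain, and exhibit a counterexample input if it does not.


Not equivalent: a=-1, b=-2, c=2 separates them (-2 vs 0).
before: aux := -2 | (((aux * aux) * (a * -1)) > (-b)): true | a := 2 | acc := 1 | iter k=-1: | acc := 1 | iter j=0: | acc := 7 | iter j=1: | acc := 13 | iter j=2: | acc := 19 | result -2
after: aux := -2 | (((aux * aux) * (a * -1)) == (-b)): false | aux := 0 | acc := 1 | iter k=-1: | acc := 1 | iter j=0: | acc := 10 | iter j=1: | acc := 19 | iter j=2: | acc := 28 | result 0
verdict: not equivalent; witness: a=-1, b=-2, c=2


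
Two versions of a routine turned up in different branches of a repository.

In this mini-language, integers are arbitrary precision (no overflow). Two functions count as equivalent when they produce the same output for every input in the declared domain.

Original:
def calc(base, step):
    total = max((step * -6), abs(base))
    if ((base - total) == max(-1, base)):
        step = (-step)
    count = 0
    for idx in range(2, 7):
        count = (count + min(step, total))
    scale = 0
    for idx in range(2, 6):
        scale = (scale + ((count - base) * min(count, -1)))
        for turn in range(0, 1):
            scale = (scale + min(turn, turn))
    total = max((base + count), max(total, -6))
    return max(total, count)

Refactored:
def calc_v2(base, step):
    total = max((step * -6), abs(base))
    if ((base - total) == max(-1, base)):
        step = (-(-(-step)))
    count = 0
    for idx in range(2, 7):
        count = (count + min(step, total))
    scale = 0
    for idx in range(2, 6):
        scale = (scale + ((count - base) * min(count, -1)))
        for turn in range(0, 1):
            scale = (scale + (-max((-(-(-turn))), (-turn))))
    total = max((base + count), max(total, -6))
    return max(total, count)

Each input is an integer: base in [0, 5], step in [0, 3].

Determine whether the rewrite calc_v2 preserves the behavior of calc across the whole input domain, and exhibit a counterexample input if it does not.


The two are interchangeable: min/max/abs usage differs, and every declared input agrees.
Tracing base=0, step=3: calc: total = 0; ((base - total) == max(-1, base)) -> true; step = -3; count = 0; [idx=2]; count = -3; [idx=3]; count = -6; [idx=4]; count = -9; [idx=5]; count = -12; [idx=6]; count = -15; scale = 0; [idx=2]; scale = 225; [turn=0]; scale = 225; [idx=3]; scale = 450; [turn=0]; scale = 450; [idx=4]; scale = 675; [turn=0]; scale = 675; [idx=5]; scale = 900; [turn=0]; scale = 900; total = 0; return 0 | calc_v2: total = 0; ((base - total) == max(-1, base)) -> true; step = -3; count = 0; [idx=2]; count = -3; [idx=3]; count = -6; [idx=4]; count = -9; [idx=5]; count = -12; [idx=6]; count = -15; scale = 0; [idx=2]; scale = 225; [turn=0]; scale = 225; [idx=3]; scale = 450; [turn=0]; scale = 450; [idx=4]; scale = 675; [turn=0]; scale = 675; [idx=5]; scale = 900; [turn=0]; scale = 900; total = 0; return 0 — matching result 0.
Sweeping the whole domain (24 inputs) finds no disagreement.
verdict: equivalent


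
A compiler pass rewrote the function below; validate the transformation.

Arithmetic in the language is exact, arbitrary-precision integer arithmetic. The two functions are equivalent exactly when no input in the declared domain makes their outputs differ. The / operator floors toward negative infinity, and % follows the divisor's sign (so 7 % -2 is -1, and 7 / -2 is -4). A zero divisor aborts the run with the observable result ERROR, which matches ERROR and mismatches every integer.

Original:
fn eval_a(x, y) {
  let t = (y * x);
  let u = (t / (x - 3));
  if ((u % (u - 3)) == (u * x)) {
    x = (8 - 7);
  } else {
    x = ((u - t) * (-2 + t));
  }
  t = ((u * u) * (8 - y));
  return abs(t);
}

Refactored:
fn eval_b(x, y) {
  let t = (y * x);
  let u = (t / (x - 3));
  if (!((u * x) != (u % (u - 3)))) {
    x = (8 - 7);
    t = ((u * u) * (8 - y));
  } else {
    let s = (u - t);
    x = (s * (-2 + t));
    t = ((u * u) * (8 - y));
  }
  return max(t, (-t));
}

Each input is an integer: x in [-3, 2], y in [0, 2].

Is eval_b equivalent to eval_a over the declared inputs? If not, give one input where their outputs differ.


Side by side, the visible changes include: boolean connective usage differs, and arithmetic usage differs, and constant usage differs, and min/max/abs usage differs, and local variable names differ, and statement counts differ, and comparison usage differs.
Spot check at x=1, y=0 — eval_a: t=0, then u=0, then ((u % (u - 3)) == (u * x)) is true, then x=1, then t=0, then returns 0. eval_b: t=0, then u=0, then (!((u * x) != (u % (u - 3)))) is true, then x=1, then t=0, then returns 0. Both give 0.
Checked all 18 inputs in the declared domain: the outputs agree on every one.
verdict: equivalent


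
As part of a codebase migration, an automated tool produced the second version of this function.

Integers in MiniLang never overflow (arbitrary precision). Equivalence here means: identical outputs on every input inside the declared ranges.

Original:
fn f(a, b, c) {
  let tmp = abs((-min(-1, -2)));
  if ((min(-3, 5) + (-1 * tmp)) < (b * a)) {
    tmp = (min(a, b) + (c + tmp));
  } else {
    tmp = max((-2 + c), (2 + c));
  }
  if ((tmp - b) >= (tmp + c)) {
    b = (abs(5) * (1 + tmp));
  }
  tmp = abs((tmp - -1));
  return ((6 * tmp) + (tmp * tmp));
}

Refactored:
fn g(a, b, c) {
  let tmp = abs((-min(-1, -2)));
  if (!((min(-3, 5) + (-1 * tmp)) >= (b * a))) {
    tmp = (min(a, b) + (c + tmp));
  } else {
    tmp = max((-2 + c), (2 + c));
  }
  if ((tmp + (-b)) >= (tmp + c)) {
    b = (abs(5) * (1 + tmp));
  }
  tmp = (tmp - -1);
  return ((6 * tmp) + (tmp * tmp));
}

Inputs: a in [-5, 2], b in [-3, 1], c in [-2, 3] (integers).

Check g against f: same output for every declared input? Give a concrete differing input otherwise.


Run the pair on a=-5, b=-3, c=-2.
f: tmp becomes 2; next ((min(-3, 5) + (-1 * tmp)) < (b * a)) evaluates to true; next tmp becomes -5; next ((tmp - b) >= (tmp + c)) evaluates to true; next b becomes -20; next tmp becomes 4; next final value 40
g: tmp becomes 2; next (!((min(-3, 5) + (-1 * tmp)) >= (b * a))) evaluates to true; next tmp becomes -5; next ((tmp + (-b)) >= (tmp + c)) evaluates to true; next b becomes -20; next tmp becomes -4; next final value -8
40 against -8: the behavior changed.
verdict: not equivalent; witness: a=-5, b=-3, c=-2


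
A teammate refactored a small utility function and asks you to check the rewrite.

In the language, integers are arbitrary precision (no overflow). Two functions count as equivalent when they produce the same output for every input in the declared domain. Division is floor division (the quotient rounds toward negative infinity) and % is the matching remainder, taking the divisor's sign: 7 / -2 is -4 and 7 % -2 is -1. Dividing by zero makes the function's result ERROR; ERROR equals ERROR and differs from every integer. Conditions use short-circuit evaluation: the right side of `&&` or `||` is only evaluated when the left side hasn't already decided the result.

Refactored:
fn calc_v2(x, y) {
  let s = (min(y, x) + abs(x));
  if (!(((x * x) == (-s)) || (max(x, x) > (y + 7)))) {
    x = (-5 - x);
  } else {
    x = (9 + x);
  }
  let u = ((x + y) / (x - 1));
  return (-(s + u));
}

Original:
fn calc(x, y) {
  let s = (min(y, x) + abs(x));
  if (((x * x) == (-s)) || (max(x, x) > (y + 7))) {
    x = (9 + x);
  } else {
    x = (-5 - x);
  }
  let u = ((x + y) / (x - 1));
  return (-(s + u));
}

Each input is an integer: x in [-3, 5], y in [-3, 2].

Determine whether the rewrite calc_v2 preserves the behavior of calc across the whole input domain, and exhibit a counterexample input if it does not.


The two are interchangeable: boolean connective usage differs, and every declared input agrees.
As a probe, take x=5, y=-3: calc runs s := 2 | (((x * x) == (-s)) || (max(x, x) > (y + 7))): true | x := 14 | u := 0 | result -2; calc_v2 runs s := 2 | (!(((x * x) == (-s)) || (max(x, x) > (y + 7)))): false | x := 14 | u := 0 | result -2; both end at -2.
Checked all 54 inputs in the declared domain: the outputs agree on every one.
verdict: equivalent


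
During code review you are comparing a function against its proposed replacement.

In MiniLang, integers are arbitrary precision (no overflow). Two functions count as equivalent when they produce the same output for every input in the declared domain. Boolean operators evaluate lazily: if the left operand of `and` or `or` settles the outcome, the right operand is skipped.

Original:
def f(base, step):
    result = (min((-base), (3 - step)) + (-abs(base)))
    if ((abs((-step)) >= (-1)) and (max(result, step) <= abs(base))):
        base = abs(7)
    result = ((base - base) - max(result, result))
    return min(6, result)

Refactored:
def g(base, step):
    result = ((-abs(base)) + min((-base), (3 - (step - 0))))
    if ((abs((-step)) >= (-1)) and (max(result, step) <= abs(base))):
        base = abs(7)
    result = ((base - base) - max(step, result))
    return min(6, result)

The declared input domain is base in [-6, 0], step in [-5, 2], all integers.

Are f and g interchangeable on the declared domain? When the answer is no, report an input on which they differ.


Run the pair on base=-6, step=-1.
f: result := -2 | ((abs((-step)) >= (-1)) and (max(result, step) <= abs(base))): true | base := 7 | result := 2 | result 2
g: result := -2 | ((abs((-step)) >= (-1)) and (max(result, step) <= abs(base))): true | base := 7 | result := 1 | result 1
2 != 1, so the rewrite changes behavior.
verdict: not equivalent; witness: base=-6, step=-1


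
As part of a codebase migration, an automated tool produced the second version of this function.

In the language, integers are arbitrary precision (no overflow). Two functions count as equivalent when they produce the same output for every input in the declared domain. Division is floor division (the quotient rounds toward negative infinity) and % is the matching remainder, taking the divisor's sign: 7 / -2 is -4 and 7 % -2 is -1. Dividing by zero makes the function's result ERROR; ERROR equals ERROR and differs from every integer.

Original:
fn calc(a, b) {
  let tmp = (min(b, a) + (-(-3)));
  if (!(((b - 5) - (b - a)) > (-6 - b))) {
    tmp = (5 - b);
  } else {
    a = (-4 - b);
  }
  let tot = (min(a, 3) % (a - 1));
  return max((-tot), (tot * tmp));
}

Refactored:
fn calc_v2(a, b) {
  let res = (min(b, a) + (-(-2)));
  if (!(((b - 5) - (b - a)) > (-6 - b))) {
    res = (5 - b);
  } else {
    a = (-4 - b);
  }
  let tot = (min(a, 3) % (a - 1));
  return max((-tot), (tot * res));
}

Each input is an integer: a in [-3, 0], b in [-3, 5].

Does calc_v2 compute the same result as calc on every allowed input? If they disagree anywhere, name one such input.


The edit looks behavioral (`-3` became `-2`), but over these ranges it never changes the outcome.
Tracing a=-3, b=2: calc: tmp=0, then (!(((b - 5) - (b - a)) > (-6 - b))) is true, then tmp=3, then tot=-3, then returns 3 | calc_v2: res=-1, then (!(((b - 5) - (b - a)) > (-6 - b))) is true, then res=3, then tot=-3, then returns 3 — matching result 3.
An exhaustive pass over the 36 declared inputs shows identical outputs.
verdict: equivalent


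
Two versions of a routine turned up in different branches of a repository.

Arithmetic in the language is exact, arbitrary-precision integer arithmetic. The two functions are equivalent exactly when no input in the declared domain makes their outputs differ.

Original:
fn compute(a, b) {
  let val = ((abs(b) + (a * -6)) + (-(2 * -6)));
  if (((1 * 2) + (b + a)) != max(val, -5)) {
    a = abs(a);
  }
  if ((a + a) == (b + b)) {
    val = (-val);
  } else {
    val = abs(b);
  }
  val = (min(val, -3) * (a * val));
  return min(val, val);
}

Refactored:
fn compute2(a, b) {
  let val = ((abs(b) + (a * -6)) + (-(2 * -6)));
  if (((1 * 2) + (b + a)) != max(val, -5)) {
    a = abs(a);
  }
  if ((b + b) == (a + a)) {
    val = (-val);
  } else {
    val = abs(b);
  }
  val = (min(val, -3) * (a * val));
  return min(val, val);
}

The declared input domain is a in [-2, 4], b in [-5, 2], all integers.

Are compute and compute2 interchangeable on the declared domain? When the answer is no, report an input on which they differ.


Side by side, the visible changes include: same computation, different form.
Tracing a=-1, b=-1: compute: val=19, then (((1 * 2) + (b + a)) != max(val, -5)) is true, then a=1, then ((a + a) == (b + b)) is false, then val=1, then val=-3, then returns -3 | compute2: val=19, then (((1 * 2) + (b + a)) != max(val, -5)) is true, then a=1, then ((b + b) == (a + a)) is false, then val=1, then val=-3, then returns -3 — matching result -3.
Every one of the 56 inputs gives matching results.
verdict: equivalent


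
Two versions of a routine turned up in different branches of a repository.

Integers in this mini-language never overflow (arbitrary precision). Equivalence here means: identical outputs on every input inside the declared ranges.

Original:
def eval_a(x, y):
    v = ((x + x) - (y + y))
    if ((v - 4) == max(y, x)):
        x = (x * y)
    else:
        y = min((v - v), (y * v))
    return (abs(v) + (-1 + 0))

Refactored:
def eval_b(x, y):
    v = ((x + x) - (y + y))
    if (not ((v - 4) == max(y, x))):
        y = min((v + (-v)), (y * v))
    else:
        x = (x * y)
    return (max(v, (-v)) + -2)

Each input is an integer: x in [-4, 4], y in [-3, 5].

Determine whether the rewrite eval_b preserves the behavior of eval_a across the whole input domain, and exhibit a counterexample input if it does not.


x=-4, y=-3 yields 1 from eval_a but 0 from eval_b.
verdict: not equivalent; witness: x=-4, y=-3


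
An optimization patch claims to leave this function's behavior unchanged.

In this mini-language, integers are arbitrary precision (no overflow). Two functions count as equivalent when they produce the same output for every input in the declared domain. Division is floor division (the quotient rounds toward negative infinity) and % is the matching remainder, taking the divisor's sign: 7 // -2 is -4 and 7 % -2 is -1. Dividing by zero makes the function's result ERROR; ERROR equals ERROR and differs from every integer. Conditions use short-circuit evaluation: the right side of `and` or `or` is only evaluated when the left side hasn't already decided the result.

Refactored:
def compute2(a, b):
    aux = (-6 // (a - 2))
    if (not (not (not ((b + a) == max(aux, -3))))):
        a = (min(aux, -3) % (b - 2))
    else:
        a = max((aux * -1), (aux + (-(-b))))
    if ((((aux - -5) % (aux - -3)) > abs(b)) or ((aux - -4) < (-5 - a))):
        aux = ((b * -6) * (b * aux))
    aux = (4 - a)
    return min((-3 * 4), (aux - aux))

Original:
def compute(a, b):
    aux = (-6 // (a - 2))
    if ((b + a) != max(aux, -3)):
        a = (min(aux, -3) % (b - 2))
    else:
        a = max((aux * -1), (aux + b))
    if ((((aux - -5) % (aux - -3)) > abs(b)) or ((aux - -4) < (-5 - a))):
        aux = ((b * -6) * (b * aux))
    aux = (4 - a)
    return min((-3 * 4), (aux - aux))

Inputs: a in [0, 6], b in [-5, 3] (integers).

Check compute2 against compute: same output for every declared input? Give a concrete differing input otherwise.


Side by side, the visible changes include: boolean connective usage differs; also comparison usage differs.
Tracing a=3, b=-4: compute: aux := -6 | ((b + a) != max(aux, -3)): true | a := 0 | ((((aux - -5) % (aux - -3)) > abs(b)) or ((aux - -4) < (-5 - a))): false | aux := 4 | result -12 | compute2: aux := -6 | (not (not (not ((b + a) == max(aux, -3))))): true | a := 0 | ((((aux - -5) % (aux - -3)) > abs(b)) or ((aux - -4) < (-5 - a))): false | aux := 4 | result -12 — matching result -12.
Sweeping the whole domain (63 inputs) finds no disagreement.
verdict: equivalent


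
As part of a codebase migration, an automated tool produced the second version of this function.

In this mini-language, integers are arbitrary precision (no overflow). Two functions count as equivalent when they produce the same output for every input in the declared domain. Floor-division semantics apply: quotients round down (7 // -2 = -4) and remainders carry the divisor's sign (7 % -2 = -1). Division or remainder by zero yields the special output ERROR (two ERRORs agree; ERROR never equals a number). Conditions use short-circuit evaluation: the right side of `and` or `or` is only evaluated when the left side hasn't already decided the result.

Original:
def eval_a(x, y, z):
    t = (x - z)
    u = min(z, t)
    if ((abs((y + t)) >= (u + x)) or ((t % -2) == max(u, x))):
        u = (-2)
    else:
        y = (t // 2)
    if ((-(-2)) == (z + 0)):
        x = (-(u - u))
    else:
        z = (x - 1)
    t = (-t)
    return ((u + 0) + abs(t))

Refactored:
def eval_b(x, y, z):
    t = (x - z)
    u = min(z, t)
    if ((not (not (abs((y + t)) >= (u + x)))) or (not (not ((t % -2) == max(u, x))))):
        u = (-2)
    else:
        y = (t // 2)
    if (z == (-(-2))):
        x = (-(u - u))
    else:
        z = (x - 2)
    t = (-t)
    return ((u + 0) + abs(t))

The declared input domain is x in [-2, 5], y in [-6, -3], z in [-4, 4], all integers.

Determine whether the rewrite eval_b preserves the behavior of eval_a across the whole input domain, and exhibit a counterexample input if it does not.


The edit looks behavioral (`1` became `2`), but over these ranges it never changes the outcome.
One worked example (x=5, y=-5, z=1) — eval_a: t=4, then u=1, then ((abs((y + t)) >= (u + x)) or ((t % -2) == max(u, x))) is false, then y=2, then ((-(-2)) == (z + 0)) is false, then z=4, then t=-4, then returns 5; eval_b: t=4, then u=1, then ((not (not (abs((y + t)) >= (u + x)))) or (not (not ((t % -2) == max(u, x))))) is false, then y=2, then (z == (-(-2))) is false, then z=3, then t=-4, then returns 5; agreement on 5.
Across all 288 domain points the two functions coincide.
verdict: equivalent


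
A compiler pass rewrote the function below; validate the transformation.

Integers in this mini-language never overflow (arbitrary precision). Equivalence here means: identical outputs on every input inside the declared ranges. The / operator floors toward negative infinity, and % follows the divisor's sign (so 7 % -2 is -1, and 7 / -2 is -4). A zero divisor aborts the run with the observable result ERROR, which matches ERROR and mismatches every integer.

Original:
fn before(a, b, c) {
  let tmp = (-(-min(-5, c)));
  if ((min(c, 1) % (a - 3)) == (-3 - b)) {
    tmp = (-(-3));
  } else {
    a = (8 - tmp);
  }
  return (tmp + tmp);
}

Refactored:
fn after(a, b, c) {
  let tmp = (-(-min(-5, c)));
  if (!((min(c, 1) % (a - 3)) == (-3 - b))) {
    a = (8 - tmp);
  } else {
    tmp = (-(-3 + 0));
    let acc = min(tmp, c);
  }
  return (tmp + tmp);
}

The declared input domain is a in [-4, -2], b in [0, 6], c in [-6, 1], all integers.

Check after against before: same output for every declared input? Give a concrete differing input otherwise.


Changes here: constant usage differs, plus boolean connective usage differs, plus arithmetic usage differs, plus local variable names differ, plus statement counts differ, plus min/max/abs usage differs; the full 168-point sweep finds no disagreement.
verdict: equivalent


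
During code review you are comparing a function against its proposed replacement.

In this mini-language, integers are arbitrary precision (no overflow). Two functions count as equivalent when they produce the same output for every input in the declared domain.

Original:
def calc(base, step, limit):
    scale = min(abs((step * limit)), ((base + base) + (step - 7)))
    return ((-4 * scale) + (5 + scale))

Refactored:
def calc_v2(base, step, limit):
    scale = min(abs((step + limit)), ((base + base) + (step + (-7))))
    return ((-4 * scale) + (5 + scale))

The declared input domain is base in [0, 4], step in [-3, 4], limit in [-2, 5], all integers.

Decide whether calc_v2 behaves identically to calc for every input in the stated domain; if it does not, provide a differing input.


Run the pair on base=2, step=4, limit=0.
calc: scale = 0; return 5
calc_v2: scale = 1; return 2
5 vs 2 — the two versions disagree here.
verdict: not equivalent; witness: base=2, step=4, limit=0


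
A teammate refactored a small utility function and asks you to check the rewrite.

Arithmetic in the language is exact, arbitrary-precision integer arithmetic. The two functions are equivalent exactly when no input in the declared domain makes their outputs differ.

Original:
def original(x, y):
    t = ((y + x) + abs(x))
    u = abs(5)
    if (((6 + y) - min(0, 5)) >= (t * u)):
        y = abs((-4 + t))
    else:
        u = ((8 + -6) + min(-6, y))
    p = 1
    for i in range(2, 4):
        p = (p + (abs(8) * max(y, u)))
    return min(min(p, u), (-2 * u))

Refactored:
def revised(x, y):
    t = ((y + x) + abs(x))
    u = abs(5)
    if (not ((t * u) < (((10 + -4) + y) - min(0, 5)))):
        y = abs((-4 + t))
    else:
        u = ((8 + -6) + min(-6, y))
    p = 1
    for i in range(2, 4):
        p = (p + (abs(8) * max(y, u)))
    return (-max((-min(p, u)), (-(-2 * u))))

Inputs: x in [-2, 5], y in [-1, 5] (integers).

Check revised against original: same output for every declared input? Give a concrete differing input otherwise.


Try x=-2, y=-1.
original: t=-1, then u=5, then (((6 + y) - min(0, 5)) >= (t * u)) is true, then y=5, then p=1, then (i=2), then p=41, then (i=3), then p=81, then returns -10
revised: t=-1, then u=5, then (not ((t * u) < (((10 + -4) + y) - min(0, 5)))) is false, then u=-4, then p=1, then (i=2), then p=-7, then (i=3), then p=-15, then returns -15
-10 vs -15 — the two versions disagree here.
verdict: not equivalent; witness: x=-2, y=-1


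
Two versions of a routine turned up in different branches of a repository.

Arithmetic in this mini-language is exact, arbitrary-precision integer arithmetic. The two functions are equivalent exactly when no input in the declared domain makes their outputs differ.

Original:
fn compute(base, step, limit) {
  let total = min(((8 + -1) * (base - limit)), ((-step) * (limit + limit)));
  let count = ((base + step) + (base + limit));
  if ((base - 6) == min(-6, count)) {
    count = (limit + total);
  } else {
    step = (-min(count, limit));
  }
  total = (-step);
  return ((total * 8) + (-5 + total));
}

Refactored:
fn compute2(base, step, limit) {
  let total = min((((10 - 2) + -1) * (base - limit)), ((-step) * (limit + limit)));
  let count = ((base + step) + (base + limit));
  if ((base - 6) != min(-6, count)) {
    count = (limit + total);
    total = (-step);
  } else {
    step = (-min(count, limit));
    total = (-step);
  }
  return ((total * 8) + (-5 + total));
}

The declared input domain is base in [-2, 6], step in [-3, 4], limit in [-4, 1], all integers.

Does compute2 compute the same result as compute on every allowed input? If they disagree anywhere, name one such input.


On input base=-2, step=-3, limit=-4, compute returns -104 while compute2 returns 22.
verdict: not equivalent; witness: base=-2, step=-3, limit=-4


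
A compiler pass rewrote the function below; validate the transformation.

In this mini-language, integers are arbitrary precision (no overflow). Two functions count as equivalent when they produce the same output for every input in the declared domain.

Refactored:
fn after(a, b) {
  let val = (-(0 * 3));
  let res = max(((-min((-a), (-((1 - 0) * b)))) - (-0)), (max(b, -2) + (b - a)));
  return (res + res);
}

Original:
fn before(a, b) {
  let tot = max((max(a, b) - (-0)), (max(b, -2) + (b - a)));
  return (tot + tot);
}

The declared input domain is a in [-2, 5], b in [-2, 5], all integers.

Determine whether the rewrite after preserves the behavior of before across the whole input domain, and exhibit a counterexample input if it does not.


Comparing the listings, the differences include: constant usage differs, and arithmetic usage differs, and local variable names differ, and min/max/abs usage differs, and statement counts differ.
Tracing a=-2, b=0: before: tot := 2 | result 4 | after: val := 0 | res := 2 | result 4 — matching result 4.
Every one of the 64 inputs gives matching results.
verdict: equivalent


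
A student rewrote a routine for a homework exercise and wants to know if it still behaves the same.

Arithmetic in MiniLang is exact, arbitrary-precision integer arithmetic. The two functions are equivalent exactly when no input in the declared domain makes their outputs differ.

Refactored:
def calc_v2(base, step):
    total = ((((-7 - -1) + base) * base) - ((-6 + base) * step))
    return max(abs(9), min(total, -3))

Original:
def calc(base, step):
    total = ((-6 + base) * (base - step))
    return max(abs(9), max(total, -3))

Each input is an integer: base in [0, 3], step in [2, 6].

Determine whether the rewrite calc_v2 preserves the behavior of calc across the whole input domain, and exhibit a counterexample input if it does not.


Consider the input base=0, step=2.
calc: total := 12 | result 12
calc_v2: total := 12 | result 9
12 vs 9 — the two versions disagree here.
verdict: not equivalent; witness: base=0, step=2


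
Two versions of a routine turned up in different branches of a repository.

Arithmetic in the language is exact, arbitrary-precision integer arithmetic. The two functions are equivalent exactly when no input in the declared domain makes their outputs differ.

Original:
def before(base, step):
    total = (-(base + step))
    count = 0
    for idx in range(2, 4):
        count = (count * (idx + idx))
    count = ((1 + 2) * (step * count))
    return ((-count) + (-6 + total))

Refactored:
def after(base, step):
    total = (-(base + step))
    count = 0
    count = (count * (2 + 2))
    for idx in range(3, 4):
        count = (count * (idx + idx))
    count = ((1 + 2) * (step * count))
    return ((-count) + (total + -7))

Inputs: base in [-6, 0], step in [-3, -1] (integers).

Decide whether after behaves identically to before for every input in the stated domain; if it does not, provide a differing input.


Evaluate both at base=-6, step=-3.
before: total=9, then count=0, then (idx=2), then count=0, then (idx=3), then count=0, then count=0, then returns 3
after: total=9, then count=0, then count=0, then (idx=3), then count=0, then count=0, then returns 2
3 != 2, so the rewrite changes behavior.
verdict: not equivalent; witness: base=-6, step=-3


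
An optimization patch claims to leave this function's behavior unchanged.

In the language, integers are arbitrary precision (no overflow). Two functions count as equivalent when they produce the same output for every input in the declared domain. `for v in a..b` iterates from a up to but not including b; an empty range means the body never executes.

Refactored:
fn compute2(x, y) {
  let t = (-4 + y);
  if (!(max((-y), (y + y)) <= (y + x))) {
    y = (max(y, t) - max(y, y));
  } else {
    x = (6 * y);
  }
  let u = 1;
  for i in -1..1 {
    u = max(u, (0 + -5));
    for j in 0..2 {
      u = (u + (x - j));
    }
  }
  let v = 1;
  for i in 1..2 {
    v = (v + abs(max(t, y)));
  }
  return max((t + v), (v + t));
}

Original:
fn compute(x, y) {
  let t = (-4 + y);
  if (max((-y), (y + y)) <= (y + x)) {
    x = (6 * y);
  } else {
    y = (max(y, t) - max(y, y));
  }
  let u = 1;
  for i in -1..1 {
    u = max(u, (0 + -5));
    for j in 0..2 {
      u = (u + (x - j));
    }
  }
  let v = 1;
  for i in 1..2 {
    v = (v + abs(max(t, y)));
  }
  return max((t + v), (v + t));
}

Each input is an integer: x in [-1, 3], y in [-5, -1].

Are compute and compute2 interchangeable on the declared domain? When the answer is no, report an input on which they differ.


Changes here: boolean connective usage differs; the full 25-point sweep finds no disagreement.
verdict: equivalent


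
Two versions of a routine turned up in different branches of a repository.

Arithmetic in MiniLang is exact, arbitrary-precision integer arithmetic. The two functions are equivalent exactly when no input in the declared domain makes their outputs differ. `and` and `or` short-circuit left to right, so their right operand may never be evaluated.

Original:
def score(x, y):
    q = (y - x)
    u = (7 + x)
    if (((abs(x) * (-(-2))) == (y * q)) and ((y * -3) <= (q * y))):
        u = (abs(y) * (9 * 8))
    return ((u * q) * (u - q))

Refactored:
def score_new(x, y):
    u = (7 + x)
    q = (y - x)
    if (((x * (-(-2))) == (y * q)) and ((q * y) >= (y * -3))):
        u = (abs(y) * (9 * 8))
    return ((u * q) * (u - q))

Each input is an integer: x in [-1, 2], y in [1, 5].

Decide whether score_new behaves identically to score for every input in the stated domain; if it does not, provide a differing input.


Input x=-1, y=1: 10080 from score versus 48 from score_new.
verdict: not equivalent; witness: x=-1, y=1
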